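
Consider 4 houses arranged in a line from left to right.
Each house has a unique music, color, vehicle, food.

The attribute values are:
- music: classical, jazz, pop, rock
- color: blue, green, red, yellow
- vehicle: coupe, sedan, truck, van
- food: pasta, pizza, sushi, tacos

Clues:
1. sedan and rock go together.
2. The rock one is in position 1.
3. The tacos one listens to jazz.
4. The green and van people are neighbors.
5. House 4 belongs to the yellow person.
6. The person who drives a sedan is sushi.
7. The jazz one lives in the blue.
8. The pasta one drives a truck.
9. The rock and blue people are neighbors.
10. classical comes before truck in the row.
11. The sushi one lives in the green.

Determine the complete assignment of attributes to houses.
Solution:

House | Music | Color | Vehicle | Food
--------------------------------------
  1   | rock | green | sedan | sushi
  2   | jazz | blue | van | tacos
  3   | classical | red | coupe | pizza
  4   | pop | yellow | truck | pasta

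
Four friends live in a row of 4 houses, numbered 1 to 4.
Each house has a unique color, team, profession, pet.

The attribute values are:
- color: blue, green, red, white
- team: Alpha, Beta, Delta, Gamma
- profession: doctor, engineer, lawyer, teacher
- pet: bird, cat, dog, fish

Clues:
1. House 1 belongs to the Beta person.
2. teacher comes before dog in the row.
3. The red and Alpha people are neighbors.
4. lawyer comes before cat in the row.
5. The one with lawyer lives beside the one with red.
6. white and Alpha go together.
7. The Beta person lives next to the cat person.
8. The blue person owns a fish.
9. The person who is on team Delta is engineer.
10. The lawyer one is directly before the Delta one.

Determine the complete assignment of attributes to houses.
Solution:

House | Color | Team | Profession | Pet
---------------------------------------
  1   | blue | Beta | lawyer | fish
  2   | red | Delta | engineer | cat
  3   | white | Alpha | teacher | bird
  4   | green | Gamma | doctor | dog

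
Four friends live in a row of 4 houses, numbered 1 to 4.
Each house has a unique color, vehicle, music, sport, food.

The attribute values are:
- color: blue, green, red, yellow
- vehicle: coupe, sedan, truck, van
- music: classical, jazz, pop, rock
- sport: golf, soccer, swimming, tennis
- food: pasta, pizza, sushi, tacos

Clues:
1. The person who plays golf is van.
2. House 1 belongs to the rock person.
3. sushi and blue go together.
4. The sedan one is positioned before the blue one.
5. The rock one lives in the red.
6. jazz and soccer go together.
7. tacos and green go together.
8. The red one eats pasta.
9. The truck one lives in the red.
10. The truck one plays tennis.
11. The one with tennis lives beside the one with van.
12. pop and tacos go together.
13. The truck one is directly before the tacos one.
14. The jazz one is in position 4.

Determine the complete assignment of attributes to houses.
Solution:

House | Color | Vehicle | Music | Sport | Food
----------------------------------------------
  1   | red | truck | rock | tennis | pasta
  2   | green | van | pop | golf | tacos
  3   | yellow | sedan | classical | swimming | pizza
  4   | blue | coupe | jazz | soccer | sushi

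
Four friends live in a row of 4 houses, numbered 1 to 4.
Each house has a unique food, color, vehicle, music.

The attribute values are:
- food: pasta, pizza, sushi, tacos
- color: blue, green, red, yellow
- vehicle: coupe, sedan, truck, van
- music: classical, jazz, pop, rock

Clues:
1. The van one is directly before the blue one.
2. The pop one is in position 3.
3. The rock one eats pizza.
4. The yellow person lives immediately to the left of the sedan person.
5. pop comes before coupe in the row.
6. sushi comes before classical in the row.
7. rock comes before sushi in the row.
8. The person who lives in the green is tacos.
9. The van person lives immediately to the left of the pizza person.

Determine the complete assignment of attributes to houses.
Solution:

House | Food | Color | Vehicle | Music
--------------------------------------
  1   | pasta | yellow | van | jazz
  2   | pizza | blue | sedan | rock
  3   | sushi | red | truck | pop
  4   | tacos | green | coupe | classical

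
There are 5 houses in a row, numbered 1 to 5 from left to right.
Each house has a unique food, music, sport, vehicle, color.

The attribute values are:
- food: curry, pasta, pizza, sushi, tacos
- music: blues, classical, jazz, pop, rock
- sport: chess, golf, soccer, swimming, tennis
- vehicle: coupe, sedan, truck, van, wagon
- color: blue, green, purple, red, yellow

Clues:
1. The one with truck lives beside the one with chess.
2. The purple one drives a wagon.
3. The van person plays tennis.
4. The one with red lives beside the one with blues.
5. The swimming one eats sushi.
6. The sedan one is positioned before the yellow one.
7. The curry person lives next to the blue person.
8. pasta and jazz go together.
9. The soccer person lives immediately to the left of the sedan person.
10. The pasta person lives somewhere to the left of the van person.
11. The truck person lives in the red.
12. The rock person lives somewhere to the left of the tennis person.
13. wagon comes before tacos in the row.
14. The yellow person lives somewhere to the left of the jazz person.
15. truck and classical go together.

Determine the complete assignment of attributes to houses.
Solution:

House | Food | Music | Sport | Vehicle | Color
----------------------------------------------
  1   | curry | classical | soccer | truck | red
  2   | pizza | blues | chess | sedan | blue
  3   | sushi | rock | swimming | coupe | yellow
  4   | pasta | jazz | golf | wagon | purple
  5   | tacos | pop | tennis | van | green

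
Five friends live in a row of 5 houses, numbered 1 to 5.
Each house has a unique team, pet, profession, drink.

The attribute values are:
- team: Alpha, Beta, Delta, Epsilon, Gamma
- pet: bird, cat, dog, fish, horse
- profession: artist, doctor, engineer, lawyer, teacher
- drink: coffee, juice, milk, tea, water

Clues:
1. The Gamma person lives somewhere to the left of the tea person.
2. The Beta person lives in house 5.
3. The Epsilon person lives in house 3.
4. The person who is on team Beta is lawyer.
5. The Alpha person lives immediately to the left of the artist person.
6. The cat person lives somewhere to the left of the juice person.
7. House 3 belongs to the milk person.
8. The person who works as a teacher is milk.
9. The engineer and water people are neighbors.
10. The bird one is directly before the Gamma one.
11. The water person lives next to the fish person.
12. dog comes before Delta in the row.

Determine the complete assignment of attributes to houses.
Solution:

House | Team | Pet | Profession | Drink
---------------------------------------
  1   | Alpha | bird | engineer | coffee
  2   | Gamma | dog | artist | water
  3   | Epsilon | fish | teacher | milk
  4   | Delta | cat | doctor | tea
  5   | Beta | horse | lawyer | juice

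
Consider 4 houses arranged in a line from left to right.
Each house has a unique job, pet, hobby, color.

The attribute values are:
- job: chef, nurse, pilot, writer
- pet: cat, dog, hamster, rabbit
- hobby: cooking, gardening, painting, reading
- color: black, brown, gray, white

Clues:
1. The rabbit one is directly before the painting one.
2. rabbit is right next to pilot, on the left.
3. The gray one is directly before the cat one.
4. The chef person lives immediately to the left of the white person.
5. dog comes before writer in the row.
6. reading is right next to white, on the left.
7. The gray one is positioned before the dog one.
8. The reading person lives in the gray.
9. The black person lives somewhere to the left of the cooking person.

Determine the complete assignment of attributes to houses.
Solution:

House | Job | Pet | Hobby | Color
---------------------------------
  1   | chef | rabbit | reading | gray
  2   | pilot | cat | painting | white
  3   | nurse | dog | gardening | black
  4   | writer | hamster | cooking | brown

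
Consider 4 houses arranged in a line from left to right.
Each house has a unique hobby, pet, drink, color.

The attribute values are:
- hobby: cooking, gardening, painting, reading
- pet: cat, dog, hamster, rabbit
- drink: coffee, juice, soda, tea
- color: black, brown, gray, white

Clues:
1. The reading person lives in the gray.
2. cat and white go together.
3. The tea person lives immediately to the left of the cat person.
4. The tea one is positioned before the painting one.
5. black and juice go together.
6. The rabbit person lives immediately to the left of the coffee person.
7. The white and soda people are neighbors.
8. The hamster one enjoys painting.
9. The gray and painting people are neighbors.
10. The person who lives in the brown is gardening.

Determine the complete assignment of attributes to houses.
Solution:

House | Hobby | Pet | Drink | Color
-----------------------------------
  1   | gardening | rabbit | tea | brown
  2   | cooking | cat | coffee | white
  3   | reading | dog | soda | gray
  4   | painting | hamster | juice | black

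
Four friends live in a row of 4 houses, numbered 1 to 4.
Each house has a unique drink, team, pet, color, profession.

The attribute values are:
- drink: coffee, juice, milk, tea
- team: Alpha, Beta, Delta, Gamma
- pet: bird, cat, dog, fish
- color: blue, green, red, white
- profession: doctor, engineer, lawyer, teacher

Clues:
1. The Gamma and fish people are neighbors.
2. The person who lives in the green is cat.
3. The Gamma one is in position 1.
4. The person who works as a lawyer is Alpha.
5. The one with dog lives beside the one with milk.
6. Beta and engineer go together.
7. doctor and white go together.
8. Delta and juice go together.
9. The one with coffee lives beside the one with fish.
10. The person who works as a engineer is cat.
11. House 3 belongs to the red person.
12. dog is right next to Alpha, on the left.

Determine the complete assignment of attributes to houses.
Solution:

House | Drink | Team | Pet | Color | Profession
-----------------------------------------------
  1   | coffee | Gamma | dog | white | doctor
  2   | milk | Alpha | fish | blue | lawyer
  3   | juice | Delta | bird | red | teacher
  4   | tea | Beta | cat | green | engineer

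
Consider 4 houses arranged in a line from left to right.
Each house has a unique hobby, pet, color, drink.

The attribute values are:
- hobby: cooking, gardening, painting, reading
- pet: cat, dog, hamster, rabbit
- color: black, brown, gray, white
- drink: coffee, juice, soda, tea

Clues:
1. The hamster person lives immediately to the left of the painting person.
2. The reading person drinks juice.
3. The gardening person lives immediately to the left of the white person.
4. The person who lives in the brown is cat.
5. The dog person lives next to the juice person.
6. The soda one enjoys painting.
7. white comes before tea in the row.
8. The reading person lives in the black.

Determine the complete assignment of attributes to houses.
Solution:

House | Hobby | Pet | Color | Drink
-----------------------------------
  1   | gardening | hamster | gray | coffee
  2   | painting | dog | white | soda
  3   | reading | rabbit | black | juice
  4   | cooking | cat | brown | tea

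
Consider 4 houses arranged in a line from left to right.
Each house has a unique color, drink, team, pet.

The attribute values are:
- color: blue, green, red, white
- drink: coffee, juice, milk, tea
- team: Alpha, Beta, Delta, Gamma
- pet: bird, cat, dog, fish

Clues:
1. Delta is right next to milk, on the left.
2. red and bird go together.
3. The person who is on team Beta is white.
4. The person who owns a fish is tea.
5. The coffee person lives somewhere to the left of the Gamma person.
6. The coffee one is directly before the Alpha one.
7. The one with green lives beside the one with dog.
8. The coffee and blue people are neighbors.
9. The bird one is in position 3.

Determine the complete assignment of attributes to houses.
Solution:

House | Color | Drink | Team | Pet
----------------------------------
  1   | green | coffee | Delta | cat
  2   | blue | milk | Alpha | dog
  3   | red | juice | Gamma | bird
  4   | white | tea | Beta | fish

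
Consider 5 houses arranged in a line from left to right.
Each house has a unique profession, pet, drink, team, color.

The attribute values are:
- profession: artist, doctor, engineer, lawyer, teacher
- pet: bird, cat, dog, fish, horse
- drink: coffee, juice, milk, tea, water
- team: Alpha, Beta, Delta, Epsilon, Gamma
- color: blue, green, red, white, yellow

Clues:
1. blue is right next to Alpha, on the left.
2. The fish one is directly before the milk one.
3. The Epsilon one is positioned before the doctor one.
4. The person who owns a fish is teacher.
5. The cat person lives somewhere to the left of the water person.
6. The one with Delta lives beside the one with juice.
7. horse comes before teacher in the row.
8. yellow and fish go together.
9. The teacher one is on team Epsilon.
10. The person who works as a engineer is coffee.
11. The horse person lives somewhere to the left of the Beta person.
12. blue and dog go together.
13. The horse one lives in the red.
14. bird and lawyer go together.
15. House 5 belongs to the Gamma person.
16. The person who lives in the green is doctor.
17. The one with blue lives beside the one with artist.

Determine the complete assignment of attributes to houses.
Solution:

House | Profession | Pet | Drink | Team | Color
-----------------------------------------------
  1   | engineer | dog | coffee | Delta | blue
  2   | artist | horse | juice | Alpha | red
  3   | teacher | fish | tea | Epsilon | yellow
  4   | doctor | cat | milk | Beta | green
  5   | lawyer | bird | water | Gamma | white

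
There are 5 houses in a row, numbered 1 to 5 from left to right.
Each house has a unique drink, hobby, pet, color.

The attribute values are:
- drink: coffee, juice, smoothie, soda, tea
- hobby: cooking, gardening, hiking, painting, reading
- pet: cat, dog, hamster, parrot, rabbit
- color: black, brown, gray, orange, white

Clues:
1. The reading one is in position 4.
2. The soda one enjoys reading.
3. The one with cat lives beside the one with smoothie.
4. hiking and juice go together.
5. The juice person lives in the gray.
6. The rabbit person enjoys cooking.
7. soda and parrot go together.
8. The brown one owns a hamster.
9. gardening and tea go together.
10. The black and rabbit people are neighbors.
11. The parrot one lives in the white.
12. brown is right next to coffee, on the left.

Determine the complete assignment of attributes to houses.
Solution:

House | Drink | Hobby | Pet | Color
-----------------------------------
  1   | tea | gardening | hamster | brown
  2   | coffee | painting | cat | black
  3   | smoothie | cooking | rabbit | orange
  4   | soda | reading | parrot | white
  5   | juice | hiking | dog | gray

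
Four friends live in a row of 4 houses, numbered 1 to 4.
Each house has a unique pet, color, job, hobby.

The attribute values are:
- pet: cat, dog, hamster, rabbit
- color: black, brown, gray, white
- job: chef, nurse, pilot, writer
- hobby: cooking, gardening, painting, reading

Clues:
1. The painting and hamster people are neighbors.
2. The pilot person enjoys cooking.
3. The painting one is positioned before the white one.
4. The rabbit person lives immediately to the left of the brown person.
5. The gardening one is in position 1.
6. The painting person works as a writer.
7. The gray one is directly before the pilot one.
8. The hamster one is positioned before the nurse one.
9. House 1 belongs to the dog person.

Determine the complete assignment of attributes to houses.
Solution:

House | Pet | Color | Job | Hobby
---------------------------------
  1   | dog | black | chef | gardening
  2   | rabbit | gray | writer | painting
  3   | hamster | brown | pilot | cooking
  4   | cat | white | nurse | reading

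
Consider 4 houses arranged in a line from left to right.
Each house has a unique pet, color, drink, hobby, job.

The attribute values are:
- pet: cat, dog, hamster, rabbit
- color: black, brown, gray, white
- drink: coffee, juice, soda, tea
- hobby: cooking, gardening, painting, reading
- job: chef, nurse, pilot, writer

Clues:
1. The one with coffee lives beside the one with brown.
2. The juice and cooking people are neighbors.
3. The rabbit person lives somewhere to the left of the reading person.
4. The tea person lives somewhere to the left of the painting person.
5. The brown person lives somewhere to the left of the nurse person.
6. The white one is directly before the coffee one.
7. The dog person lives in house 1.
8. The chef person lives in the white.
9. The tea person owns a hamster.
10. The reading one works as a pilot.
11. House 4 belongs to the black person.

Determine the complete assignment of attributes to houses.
Solution:

House | Pet | Color | Drink | Hobby | Job
-----------------------------------------
  1   | dog | white | juice | gardening | chef
  2   | rabbit | gray | coffee | cooking | writer
  3   | hamster | brown | tea | reading | pilot
  4   | cat | black | soda | painting | nurse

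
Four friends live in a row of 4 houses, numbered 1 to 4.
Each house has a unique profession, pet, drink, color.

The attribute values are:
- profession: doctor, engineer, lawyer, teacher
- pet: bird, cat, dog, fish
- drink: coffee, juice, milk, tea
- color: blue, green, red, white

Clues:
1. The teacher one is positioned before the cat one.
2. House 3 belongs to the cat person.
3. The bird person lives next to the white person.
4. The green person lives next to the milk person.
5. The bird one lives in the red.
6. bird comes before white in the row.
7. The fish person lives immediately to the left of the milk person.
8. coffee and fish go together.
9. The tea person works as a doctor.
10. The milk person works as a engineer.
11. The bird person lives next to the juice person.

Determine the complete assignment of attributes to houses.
Solution:

House | Profession | Pet | Drink | Color
----------------------------------------
  1   | teacher | fish | coffee | green
  2   | engineer | bird | milk | red
  3   | lawyer | cat | juice | white
  4   | doctor | dog | tea | blue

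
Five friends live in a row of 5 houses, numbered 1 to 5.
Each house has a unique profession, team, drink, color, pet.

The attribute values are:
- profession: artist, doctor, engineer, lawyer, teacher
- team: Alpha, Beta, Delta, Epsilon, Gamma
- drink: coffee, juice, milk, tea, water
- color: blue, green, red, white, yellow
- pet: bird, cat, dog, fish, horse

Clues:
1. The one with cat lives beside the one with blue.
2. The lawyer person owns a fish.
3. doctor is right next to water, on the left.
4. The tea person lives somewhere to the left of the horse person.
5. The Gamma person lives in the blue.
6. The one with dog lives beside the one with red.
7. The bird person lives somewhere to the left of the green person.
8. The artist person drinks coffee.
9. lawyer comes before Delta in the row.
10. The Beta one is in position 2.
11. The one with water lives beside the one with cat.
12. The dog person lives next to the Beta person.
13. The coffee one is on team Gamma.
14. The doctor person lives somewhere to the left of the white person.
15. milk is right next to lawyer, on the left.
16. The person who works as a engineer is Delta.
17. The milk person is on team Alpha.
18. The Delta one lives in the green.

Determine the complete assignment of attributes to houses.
Solution:

House | Profession | Team | Drink | Color | Pet
-----------------------------------------------
  1   | doctor | Alpha | milk | yellow | dog
  2   | lawyer | Beta | water | red | fish
  3   | teacher | Epsilon | tea | white | cat
  4   | artist | Gamma | coffee | blue | bird
  5   | engineer | Delta | juice | green | horse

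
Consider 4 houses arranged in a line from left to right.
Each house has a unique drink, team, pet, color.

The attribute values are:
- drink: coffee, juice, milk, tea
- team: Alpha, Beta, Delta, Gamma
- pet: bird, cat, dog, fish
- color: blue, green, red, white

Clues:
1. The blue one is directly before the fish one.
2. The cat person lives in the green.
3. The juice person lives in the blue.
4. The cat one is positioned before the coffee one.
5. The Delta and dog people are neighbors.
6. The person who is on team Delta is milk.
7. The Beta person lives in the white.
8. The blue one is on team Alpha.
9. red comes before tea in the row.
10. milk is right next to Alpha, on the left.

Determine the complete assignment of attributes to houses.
Solution:

House | Drink | Team | Pet | Color
----------------------------------
  1   | milk | Delta | cat | green
  2   | juice | Alpha | dog | blue
  3   | coffee | Gamma | fish | red
  4   | tea | Beta | bird | white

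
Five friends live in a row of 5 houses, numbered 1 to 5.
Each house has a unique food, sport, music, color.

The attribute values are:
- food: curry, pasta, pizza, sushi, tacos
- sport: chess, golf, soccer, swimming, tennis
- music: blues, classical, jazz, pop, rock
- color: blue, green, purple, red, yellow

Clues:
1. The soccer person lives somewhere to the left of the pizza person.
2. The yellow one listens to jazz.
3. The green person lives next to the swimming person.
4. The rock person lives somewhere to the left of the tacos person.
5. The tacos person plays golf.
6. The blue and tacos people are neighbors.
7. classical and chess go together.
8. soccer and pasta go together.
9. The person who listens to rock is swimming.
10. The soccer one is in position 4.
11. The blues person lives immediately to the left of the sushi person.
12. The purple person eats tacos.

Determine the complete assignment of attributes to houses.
Solution:

House | Food | Sport | Music | Color
------------------------------------
  1   | curry | tennis | blues | green
  2   | sushi | swimming | rock | blue
  3   | tacos | golf | pop | purple
  4   | pasta | soccer | jazz | yellow
  5   | pizza | chess | classical | red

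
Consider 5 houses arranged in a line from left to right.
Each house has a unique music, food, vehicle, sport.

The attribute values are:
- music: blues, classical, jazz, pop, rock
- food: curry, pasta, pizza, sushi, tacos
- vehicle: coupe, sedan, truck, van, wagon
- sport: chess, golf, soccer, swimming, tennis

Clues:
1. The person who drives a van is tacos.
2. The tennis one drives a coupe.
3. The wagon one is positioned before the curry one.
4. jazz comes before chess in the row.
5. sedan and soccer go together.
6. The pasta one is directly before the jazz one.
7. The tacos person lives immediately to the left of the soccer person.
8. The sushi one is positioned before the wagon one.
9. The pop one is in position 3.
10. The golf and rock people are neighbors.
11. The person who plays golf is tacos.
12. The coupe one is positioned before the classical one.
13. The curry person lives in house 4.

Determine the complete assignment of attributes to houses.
Solution:

House | Music | Food | Vehicle | Sport
--------------------------------------
  1   | blues | tacos | van | golf
  2   | rock | sushi | sedan | soccer
  3   | pop | pasta | wagon | swimming
  4   | jazz | curry | coupe | tennis
  5   | classical | pizza | truck | chess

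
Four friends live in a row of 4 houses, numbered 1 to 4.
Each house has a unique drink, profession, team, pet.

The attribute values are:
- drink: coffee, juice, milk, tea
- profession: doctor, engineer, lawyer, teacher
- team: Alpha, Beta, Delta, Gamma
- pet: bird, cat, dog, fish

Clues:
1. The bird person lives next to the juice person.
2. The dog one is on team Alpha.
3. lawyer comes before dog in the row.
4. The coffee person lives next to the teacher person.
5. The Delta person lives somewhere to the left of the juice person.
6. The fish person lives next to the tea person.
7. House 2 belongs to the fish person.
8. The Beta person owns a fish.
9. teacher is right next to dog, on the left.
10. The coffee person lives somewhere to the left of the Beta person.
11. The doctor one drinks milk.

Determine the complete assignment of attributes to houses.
Solution:

House | Drink | Profession | Team | Pet
---------------------------------------
  1   | coffee | lawyer | Delta | bird
  2   | juice | teacher | Beta | fish
  3   | tea | engineer | Alpha | dog
  4   | milk | doctor | Gamma | cat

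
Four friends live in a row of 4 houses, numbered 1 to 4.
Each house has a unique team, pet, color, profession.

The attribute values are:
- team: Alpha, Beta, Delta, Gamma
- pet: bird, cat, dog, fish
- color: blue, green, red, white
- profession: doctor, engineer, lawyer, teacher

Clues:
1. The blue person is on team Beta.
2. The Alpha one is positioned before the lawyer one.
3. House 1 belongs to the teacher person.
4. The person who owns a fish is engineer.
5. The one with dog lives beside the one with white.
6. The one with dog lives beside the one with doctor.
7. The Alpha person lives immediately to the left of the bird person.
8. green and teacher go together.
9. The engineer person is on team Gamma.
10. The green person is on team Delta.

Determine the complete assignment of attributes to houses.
Solution:

House | Team | Pet | Color | Profession
---------------------------------------
  1   | Delta | dog | green | teacher
  2   | Alpha | cat | white | doctor
  3   | Beta | bird | blue | lawyer
  4   | Gamma | fish | red | engineer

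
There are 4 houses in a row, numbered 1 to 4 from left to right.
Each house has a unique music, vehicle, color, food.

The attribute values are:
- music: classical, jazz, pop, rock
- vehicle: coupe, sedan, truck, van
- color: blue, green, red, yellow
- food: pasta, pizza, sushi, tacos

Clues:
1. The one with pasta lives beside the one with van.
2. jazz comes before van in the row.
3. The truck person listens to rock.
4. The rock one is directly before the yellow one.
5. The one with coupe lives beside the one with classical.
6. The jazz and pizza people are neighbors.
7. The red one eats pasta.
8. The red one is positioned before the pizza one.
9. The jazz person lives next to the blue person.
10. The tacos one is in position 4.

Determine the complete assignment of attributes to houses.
Solution:

House | Music | Vehicle | Color | Food
--------------------------------------
  1   | jazz | coupe | red | pasta
  2   | classical | van | blue | pizza
  3   | rock | truck | green | sushi
  4   | pop | sedan | yellow | tacos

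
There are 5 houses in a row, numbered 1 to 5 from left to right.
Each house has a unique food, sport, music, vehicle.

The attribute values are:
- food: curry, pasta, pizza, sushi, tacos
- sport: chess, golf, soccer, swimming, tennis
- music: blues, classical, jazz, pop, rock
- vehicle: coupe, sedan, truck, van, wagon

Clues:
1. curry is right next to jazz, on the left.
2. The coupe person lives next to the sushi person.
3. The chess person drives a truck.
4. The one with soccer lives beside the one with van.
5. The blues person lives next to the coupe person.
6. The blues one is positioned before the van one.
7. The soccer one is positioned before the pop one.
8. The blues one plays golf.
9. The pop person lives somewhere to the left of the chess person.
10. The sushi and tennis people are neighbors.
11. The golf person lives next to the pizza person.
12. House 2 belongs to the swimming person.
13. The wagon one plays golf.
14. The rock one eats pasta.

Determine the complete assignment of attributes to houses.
Solution:

House | Food | Sport | Music | Vehicle
--------------------------------------
  1   | curry | golf | blues | wagon
  2   | pizza | swimming | jazz | coupe
  3   | sushi | soccer | classical | sedan
  4   | tacos | tennis | pop | van
  5   | pasta | chess | rock | truck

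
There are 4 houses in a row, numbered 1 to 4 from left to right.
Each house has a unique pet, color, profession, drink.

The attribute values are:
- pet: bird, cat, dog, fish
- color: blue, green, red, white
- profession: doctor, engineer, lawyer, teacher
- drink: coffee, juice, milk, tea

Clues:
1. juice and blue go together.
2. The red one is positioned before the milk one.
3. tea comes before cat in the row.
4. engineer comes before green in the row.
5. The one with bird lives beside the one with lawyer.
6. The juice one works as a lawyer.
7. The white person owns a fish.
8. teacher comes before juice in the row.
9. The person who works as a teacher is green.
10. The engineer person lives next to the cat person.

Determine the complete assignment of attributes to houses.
Solution:

House | Pet | Color | Profession | Drink
----------------------------------------
  1   | fish | white | engineer | tea
  2   | cat | red | doctor | coffee
  3   | bird | green | teacher | milk
  4   | dog | blue | lawyer | juice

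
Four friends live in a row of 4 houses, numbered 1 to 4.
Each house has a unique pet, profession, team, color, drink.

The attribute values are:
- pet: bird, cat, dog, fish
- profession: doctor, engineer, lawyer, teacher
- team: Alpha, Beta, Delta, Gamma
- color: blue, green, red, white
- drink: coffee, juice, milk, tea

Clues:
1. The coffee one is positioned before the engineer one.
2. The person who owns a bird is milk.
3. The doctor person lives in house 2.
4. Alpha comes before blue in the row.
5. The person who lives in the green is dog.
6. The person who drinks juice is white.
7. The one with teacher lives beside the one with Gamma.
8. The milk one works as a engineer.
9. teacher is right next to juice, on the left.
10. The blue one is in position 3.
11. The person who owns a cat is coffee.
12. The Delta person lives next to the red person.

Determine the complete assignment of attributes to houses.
Solution:

House | Pet | Profession | Team | Color | Drink
-----------------------------------------------
  1   | dog | teacher | Alpha | green | tea
  2   | fish | doctor | Gamma | white | juice
  3   | cat | lawyer | Delta | blue | coffee
  4   | bird | engineer | Beta | red | milk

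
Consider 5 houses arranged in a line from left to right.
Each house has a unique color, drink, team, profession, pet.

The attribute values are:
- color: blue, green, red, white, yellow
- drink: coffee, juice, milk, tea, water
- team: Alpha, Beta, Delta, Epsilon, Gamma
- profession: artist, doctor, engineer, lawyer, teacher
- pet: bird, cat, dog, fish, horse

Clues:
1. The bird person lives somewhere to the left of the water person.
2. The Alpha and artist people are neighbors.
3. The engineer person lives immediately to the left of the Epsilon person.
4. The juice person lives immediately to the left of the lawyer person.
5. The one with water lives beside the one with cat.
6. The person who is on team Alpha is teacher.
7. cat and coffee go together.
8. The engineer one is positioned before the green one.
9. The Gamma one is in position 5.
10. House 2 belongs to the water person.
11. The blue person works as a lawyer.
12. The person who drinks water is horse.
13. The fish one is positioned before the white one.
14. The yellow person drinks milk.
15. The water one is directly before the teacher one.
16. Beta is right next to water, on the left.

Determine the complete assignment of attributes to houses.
Solution:

House | Color | Drink | Team | Profession | Pet
-----------------------------------------------
  1   | red | juice | Beta | engineer | bird
  2   | blue | water | Epsilon | lawyer | horse
  3   | green | coffee | Alpha | teacher | cat
  4   | yellow | milk | Delta | artist | fish
  5   | white | tea | Gamma | doctor | dog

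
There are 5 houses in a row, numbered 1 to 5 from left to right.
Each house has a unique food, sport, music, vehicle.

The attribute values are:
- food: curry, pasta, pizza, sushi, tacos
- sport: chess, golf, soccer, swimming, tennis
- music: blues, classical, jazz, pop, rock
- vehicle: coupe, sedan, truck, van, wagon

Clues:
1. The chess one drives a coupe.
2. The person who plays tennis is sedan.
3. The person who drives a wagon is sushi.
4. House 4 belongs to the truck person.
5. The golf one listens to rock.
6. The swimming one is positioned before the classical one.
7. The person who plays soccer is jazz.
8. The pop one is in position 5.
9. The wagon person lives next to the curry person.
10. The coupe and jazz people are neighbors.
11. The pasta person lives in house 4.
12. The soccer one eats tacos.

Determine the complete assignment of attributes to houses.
Solution:

House | Food | Sport | Music | Vehicle
--------------------------------------
  1   | sushi | swimming | blues | wagon
  2   | curry | chess | classical | coupe
  3   | tacos | soccer | jazz | van
  4   | pasta | golf | rock | truck
  5   | pizza | tennis | pop | sedan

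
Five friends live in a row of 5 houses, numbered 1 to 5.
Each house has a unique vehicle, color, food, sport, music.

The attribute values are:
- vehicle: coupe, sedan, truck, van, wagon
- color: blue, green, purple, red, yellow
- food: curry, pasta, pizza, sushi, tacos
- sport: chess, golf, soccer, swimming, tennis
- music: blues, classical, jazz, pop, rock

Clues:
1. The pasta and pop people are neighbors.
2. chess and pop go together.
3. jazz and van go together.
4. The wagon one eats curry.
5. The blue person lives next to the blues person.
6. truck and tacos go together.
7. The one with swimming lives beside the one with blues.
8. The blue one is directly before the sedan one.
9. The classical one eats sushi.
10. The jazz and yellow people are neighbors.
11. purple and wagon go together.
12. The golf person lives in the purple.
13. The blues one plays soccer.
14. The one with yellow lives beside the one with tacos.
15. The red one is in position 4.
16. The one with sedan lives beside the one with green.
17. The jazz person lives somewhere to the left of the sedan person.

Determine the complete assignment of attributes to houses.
Solution:

House | Vehicle | Color | Food | Sport | Music
----------------------------------------------
  1   | van | blue | pizza | swimming | jazz
  2   | sedan | yellow | pasta | soccer | blues
  3   | truck | green | tacos | chess | pop
  4   | coupe | red | sushi | tennis | classical
  5   | wagon | purple | curry | golf | rock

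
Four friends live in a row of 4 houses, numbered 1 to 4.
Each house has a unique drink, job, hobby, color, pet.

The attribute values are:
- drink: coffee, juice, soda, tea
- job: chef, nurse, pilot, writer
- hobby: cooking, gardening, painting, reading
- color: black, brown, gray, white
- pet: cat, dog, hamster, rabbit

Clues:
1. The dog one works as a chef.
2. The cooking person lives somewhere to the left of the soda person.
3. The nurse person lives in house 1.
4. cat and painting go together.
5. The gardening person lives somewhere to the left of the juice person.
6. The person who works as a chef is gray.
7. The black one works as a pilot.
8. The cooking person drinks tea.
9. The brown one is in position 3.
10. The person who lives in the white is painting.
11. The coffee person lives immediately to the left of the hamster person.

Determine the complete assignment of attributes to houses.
Solution:

House | Drink | Job | Hobby | Color | Pet
-----------------------------------------
  1   | coffee | nurse | painting | white | cat
  2   | tea | pilot | cooking | black | hamster
  3   | soda | writer | gardening | brown | rabbit
  4   | juice | chef | reading | gray | dog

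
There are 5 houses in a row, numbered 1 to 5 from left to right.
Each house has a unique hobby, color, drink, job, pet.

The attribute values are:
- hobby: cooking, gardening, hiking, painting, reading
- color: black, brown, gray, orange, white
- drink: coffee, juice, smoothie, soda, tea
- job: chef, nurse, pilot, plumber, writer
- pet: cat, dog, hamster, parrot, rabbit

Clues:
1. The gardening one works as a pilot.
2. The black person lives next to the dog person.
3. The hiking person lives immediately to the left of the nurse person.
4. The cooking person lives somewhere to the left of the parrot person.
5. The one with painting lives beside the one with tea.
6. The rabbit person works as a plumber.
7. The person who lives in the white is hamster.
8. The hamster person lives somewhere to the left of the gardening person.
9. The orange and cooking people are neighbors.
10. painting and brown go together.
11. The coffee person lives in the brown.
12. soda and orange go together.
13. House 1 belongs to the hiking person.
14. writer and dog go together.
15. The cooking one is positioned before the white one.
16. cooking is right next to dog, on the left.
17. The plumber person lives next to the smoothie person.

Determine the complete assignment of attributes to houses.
Solution:

House | Hobby | Color | Drink | Job | Pet
-----------------------------------------
  1   | hiking | orange | soda | plumber | rabbit
  2   | cooking | black | smoothie | nurse | cat
  3   | painting | brown | coffee | writer | dog
  4   | reading | white | tea | chef | hamster
  5   | gardening | gray | juice | pilot | parrot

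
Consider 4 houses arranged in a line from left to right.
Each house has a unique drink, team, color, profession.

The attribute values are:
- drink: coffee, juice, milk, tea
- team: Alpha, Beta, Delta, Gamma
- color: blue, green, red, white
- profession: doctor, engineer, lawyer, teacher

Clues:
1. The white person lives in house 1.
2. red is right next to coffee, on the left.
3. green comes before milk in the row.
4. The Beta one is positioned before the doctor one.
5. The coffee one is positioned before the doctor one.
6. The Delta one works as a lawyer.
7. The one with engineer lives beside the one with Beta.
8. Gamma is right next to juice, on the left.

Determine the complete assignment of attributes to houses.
Solution:

House | Drink | Team | Color | Profession
-----------------------------------------
  1   | tea | Gamma | white | engineer
  2   | juice | Beta | red | teacher
  3   | coffee | Delta | green | lawyer
  4   | milk | Alpha | blue | doctor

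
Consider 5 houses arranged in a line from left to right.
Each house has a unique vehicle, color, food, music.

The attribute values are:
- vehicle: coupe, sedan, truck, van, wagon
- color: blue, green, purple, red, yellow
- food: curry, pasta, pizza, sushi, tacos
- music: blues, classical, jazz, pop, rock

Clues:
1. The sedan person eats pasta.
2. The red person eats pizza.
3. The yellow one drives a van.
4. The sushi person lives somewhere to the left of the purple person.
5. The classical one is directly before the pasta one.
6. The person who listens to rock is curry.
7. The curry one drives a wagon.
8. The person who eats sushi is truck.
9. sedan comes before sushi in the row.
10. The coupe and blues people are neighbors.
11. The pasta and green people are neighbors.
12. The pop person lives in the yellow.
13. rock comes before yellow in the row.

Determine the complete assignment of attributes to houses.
Solution:

House | Vehicle | Color | Food | Music
--------------------------------------
  1   | coupe | red | pizza | classical
  2   | sedan | blue | pasta | blues
  3   | truck | green | sushi | jazz
  4   | wagon | purple | curry | rock
  5   | van | yellow | tacos | pop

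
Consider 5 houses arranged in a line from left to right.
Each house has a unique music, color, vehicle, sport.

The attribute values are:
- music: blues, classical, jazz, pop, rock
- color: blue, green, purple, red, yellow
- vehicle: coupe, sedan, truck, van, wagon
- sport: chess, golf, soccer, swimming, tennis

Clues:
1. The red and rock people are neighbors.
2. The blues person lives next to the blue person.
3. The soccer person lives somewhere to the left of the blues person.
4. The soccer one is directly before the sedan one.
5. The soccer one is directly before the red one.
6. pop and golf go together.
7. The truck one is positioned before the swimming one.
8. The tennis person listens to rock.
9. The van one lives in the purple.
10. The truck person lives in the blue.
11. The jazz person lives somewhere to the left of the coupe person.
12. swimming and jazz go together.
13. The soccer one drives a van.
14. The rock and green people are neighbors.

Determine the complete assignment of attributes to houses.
Solution:

House | Music | Color | Vehicle | Sport
---------------------------------------
  1   | classical | purple | van | soccer
  2   | blues | red | sedan | chess
  3   | rock | blue | truck | tennis
  4   | jazz | green | wagon | swimming
  5   | pop | yellow | coupe | golf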